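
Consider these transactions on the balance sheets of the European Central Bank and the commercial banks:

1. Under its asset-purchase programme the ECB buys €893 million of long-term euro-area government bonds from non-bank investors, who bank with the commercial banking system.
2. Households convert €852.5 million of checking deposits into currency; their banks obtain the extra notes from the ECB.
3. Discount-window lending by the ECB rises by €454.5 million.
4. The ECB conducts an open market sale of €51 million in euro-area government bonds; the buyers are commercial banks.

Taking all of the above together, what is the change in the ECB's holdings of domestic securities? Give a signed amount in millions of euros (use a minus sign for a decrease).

Asset purchase (from non-banks) €893 million: securities added to the ECB's portfolio → +€893M.
Currency withdrawal €852.5 million: the ECB's securities portfolio is untouched → 0.
Discount-window loan €454.5 million: the ECB's securities portfolio is untouched → 0.
OMO sale (to banks) €51 million: securities removed from the ECB's portfolio → −€51M.
Net: 893 + 0 + 0 − 51 = +€842 million.

+€842 million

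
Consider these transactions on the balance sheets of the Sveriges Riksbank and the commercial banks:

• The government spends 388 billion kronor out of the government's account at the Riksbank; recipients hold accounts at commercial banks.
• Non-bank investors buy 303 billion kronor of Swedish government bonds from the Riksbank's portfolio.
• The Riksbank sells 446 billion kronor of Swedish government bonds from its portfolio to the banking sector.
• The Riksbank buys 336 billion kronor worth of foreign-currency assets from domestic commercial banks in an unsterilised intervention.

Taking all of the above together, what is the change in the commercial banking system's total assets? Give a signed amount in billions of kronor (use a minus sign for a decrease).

+85 billion

Riksbank balance sheet:
  Assets:      Securities −749B, Foreign assets +336B
  Liabilities: Bank reserves −25B, Government deposits −388B
Commercial banking system:
  Assets:      Reserves at CB −25B, Securities +446B, Foreign assets −336B
  Liabilities: Checkable deposits +85B
Change in total bank assets = +85 billion.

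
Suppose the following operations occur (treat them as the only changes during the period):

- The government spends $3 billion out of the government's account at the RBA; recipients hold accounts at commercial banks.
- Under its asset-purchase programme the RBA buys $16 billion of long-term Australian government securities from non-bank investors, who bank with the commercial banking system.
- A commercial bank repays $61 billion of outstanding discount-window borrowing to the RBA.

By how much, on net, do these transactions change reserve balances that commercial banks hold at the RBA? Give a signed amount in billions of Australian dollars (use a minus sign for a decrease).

RBA balance sheet:
  Assets:      Securities +$16B, Loans to banks −$61B
  Liabilities: Bank reserves −$42B, Government deposits −$3B
So the change in reserve balances that commercial banks hold at the RBA is -$42 billion.

-$42 billion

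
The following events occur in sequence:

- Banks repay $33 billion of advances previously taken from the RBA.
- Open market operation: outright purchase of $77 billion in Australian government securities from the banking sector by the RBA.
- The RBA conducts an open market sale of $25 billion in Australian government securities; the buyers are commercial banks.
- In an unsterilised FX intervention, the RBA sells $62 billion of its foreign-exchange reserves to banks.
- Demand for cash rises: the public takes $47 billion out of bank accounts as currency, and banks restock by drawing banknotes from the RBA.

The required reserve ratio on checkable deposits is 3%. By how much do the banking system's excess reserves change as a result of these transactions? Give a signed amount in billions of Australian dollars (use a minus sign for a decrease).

-$88.59 billion

Discount-window repayment $33 billion: reserves −$33B, deposits 0.
OMO purchase (from banks) $77 billion: reserves +$77B, deposits 0.
OMO sale (to banks) $25 billion: reserves −$25B, deposits 0.
FX sale $62 billion: reserves −$62B, deposits 0.
Currency withdrawal $47 billion: reserves −$47B, deposits −$47B.
Totals: Δreserves = −$90B, Δdeposits = −$47B.
Δrequired reserves = 3% × −$47B = −$1.41B.
Δexcess reserves = Δreserves − Δrequired = −$90B − (−$1.41B) = -$88.59 billion.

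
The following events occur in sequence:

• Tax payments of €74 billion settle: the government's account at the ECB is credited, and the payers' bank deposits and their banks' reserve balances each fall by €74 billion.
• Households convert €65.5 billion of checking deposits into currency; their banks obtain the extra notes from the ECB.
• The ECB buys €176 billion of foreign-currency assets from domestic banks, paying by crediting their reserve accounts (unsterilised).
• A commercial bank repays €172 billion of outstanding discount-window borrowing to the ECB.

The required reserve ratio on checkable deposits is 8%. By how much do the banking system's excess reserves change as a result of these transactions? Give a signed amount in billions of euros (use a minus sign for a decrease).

Government account inflow €74 billion: reserves −€74B, deposits −€74B.
Currency withdrawal €65.5 billion: reserves −€65.5B, deposits −€65.5B.
FX purchase €176 billion: reserves +€176B, deposits 0.
Discount-window repayment €172 billion: reserves −€172B, deposits 0.
Totals: Δreserves = −€135.5B, Δdeposits = −€139.5B.
Δrequired reserves = 8% × −€139.5B = −€11.16B.
Δexcess reserves = Δreserves − Δrequired = −€135.5B − (−€11.16B) = -€124.34 billion.

-€124.34 billion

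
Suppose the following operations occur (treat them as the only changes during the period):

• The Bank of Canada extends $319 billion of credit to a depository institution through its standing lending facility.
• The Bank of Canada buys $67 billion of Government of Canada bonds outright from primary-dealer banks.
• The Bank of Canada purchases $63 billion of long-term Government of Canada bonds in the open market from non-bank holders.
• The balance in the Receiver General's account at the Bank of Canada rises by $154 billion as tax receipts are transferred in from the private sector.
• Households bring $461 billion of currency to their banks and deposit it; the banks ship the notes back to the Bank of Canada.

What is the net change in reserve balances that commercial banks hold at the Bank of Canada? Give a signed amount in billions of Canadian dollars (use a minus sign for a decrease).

+$756 billion

Discount-window loan $319 billion: the loan is credited to the bank's reserve account → +$319B.
OMO purchase (from banks) $67 billion: the Bank of Canada pays by crediting reserve accounts → +$67B.
Asset purchase (from non-banks) $63 billion: the Bank of Canada pays by crediting reserve accounts → +$63B.
Government account inflow $154 billion: funds move from bank reserves into the government account → −$154B.
Currency deposit $461 billion: returned notes are swapped for reserve credit → +$461B.
Net: 319 + 67 + 63 − 154 + 461 = +$756 billion.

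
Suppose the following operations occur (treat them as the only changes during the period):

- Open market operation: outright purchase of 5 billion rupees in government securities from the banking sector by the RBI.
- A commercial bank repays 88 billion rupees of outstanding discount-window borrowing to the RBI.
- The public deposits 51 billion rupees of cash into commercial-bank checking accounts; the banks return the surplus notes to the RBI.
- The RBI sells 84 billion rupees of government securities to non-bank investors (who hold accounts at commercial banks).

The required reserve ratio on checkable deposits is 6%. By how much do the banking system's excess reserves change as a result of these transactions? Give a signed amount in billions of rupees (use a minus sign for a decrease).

-114.02 billion

OMO purchase (from banks) 5 billion rupees: reserves +5B, deposits 0.
Discount-window repayment 88 billion rupees: reserves −88B, deposits 0.
Currency deposit 51 billion rupees: reserves +51B, deposits +51B.
Asset sale (to non-banks) 84 billion rupees: reserves −84B, deposits −84B.
Totals: Δreserves = −116B, Δdeposits = −33B.
Δrequired reserves = 6% × −33B = −1.98B.
Δexcess reserves = Δreserves − Δrequired = −116B − (−1.98B) = -114.02 billion.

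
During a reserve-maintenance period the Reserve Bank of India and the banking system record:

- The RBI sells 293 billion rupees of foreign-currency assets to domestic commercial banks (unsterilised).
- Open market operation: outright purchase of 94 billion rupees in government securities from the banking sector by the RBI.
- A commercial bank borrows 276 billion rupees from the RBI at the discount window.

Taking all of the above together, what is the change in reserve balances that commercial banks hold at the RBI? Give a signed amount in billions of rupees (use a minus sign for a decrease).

+77 billion

FX sale 293 billion rupees: the buying banks pay out of their reserve balances → −293B.
OMO purchase (from banks) 94 billion rupees: the RBI pays by crediting reserve accounts → +94B.
Discount-window loan 276 billion rupees: the loan is credited to the bank's reserve account → +276B.
Net: −293 + 94 + 276 = +77 billion.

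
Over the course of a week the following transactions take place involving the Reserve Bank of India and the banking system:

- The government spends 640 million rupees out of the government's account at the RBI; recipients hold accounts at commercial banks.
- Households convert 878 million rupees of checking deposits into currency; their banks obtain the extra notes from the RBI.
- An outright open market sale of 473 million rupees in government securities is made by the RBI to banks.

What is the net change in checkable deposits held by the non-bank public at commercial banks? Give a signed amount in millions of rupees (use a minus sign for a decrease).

RBI balance sheet:
  Assets:      Securities −473M
  Liabilities: Bank reserves −711M, Currency in circulation +878M, Government deposits −640M
Commercial banking system:
  Assets:      Reserves at CB −711M, Securities +473M
  Liabilities: Checkable deposits −238M
So the change in checkable deposits held by the non-bank public at commercial banks is -238 million.

-238 million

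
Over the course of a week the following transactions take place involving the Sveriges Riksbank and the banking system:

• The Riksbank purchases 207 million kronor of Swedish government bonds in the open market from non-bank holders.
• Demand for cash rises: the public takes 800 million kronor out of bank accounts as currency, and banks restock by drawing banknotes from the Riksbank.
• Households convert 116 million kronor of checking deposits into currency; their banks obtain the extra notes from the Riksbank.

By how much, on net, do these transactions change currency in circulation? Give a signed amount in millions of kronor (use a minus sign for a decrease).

+916 million

Riksbank balance sheet:
  Assets:      Securities +207M
  Liabilities: Bank reserves −709M, Currency in circulation +916M
So the change in currency in circulation is +916 million.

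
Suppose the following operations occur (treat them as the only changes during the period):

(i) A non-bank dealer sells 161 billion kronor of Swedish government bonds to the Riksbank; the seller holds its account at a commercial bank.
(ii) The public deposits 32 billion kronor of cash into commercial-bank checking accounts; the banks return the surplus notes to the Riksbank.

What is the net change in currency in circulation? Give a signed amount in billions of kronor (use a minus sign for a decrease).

-32 billion

Asset purchase (from non-banks) 161 billion kronor: no currency enters or leaves circulation → 0.
Currency deposit 32 billion kronor: notes return to the central bank → −32B.
Net: 0 − 32 = -32 billion.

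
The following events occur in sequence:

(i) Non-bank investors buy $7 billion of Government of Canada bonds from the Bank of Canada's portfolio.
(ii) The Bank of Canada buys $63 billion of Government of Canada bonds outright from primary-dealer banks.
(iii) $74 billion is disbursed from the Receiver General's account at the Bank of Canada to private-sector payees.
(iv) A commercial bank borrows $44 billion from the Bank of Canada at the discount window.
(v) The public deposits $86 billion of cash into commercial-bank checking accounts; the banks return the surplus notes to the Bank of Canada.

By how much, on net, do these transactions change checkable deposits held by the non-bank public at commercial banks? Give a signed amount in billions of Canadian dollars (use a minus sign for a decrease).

+$153 billion

Asset sale (to non-banks) $7 billion: non-bank counterparties' bank balances fall → −$7B.
OMO purchase (from banks) $63 billion: the counterparty is a bank, so public deposits are unchanged → 0.
Government spending $74 billion: non-bank counterparties' bank balances rise → +$74B.
Discount-window loan $44 billion: the counterparty is a bank, so public deposits are unchanged → 0.
Currency deposit $86 billion: non-bank counterparties' bank balances rise → +$86B.
Net: −7 + 0 + 74 + 0 + 86 = +$153 billion.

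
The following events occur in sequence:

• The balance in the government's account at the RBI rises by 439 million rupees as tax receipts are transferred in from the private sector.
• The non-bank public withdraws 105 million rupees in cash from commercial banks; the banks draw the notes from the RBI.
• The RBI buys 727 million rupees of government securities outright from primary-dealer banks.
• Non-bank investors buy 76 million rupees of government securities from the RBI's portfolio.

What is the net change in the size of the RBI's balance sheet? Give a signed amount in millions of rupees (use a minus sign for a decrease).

RBI balance sheet:
  Assets:      Securities +651M
  Liabilities: Bank reserves +107M, Currency in circulation +105M, Government deposits +439M
Change in total RBI assets = +651 million.

+651 million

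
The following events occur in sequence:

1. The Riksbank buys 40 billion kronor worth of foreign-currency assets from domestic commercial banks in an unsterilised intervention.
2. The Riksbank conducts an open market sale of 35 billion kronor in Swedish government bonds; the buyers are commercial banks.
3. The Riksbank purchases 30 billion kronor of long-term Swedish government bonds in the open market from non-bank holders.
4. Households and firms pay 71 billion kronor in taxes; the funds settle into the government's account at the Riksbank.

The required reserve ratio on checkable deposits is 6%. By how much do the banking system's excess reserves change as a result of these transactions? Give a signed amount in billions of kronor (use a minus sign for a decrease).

FX purchase 40 billion kronor: reserves +40B, deposits 0.
OMO sale (to banks) 35 billion kronor: reserves −35B, deposits 0.
Asset purchase (from non-banks) 30 billion kronor: reserves +30B, deposits +30B.
Government account inflow 71 billion kronor: reserves −71B, deposits −71B.
Totals: Δreserves = −36B, Δdeposits = −41B.
Δrequired reserves = 6% × −41B = −2.46B.
Δexcess reserves = Δreserves − Δrequired = −36B − (−2.46B) = -33.54 billion.

-33.54 billion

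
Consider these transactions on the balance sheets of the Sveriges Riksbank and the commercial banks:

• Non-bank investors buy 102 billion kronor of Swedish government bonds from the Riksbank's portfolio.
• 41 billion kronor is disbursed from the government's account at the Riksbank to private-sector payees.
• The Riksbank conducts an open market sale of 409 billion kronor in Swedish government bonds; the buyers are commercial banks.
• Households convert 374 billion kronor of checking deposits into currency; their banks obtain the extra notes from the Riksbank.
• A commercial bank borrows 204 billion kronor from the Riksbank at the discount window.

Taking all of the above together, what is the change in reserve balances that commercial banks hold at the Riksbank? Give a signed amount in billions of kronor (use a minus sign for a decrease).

Asset sale (to non-banks) 102 billion kronor: the non-bank buyers' banks settle from reserves → −102B.
Government spending 41 billion kronor: government payments flow into bank reserve accounts → +41B.
OMO sale (to banks) 409 billion kronor: the buying banks pay out of their reserve balances → −409B.
Currency withdrawal 374 billion kronor: banks swap reserves for currency → −374B.
Discount-window loan 204 billion kronor: the loan is credited to the bank's reserve account → +204B.
Net: −102 + 41 − 409 − 374 + 204 = -640 billion.

-640 billion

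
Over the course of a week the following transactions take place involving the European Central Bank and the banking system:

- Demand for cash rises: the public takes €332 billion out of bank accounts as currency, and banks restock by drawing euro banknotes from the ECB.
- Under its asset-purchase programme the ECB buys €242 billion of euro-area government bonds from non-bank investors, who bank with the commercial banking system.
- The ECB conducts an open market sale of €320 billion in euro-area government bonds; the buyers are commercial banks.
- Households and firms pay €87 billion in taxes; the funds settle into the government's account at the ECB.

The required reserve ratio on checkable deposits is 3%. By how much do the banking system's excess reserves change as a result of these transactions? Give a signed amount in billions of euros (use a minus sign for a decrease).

-€491.69 billion

Currency withdrawal €332 billion: reserves −€332B, deposits −€332B.
Asset purchase (from non-banks) €242 billion: reserves +€242B, deposits +€242B.
OMO sale (to banks) €320 billion: reserves −€320B, deposits 0.
Government account inflow €87 billion: reserves −€87B, deposits −€87B.
Totals: Δreserves = −€497B, Δdeposits = −€177B.
Δrequired reserves = 3% × −€177B = −€5.31B.
Δexcess reserves = Δreserves − Δrequired = −€497B − (−€5.31B) = -€491.69 billion.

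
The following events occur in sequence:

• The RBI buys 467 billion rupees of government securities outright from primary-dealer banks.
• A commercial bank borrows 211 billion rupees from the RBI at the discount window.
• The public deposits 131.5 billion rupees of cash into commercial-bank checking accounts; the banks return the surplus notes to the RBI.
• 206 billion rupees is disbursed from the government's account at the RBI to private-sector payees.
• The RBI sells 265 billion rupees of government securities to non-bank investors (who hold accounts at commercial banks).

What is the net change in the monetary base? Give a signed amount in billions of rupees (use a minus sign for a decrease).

OMO purchase (from banks) 467 billion rupees: RBI balance sheet expands → +467B.
Discount-window loan 211 billion rupees: RBI balance sheet expands → +211B.
Currency deposit 131.5 billion rupees: just a shift between currency and reserves — both are base money → 0.
Government spending 206 billion rupees: a non-base liability converts back to reserves → +206B.
Asset sale (to non-banks) 265 billion rupees: RBI balance sheet contracts → −265B.
Net: 467 + 211 + 0 + 206 − 265 = +619 billion.

+619 billion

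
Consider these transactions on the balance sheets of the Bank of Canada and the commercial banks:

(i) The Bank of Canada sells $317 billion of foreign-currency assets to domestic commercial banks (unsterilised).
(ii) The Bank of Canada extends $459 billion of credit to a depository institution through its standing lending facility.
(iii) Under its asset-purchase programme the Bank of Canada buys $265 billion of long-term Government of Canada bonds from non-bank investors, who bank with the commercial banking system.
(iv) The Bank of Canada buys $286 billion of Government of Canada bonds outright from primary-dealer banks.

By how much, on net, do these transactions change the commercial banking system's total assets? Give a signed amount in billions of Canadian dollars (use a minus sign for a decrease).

FX sale $317 billion: just an asset swap on bank balance sheets → 0.
Discount-window loan $459 billion: bank balance sheets expand → +$459B.
Asset purchase (from non-banks) $265 billion: bank balance sheets expand → +$265B.
OMO purchase (from banks) $286 billion: just an asset swap on bank balance sheets → 0.
Net: 0 + 459 + 265 + 0 = +$724 billion.

+$724 billion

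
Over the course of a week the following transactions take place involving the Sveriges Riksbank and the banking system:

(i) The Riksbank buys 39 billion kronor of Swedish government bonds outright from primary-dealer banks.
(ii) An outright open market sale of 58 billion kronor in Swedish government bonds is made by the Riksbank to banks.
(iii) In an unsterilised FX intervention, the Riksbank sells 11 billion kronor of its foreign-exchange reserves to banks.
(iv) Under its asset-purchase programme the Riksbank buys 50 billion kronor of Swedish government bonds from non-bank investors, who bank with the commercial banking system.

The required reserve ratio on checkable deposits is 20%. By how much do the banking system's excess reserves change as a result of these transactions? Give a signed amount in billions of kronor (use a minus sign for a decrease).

OMO purchase (from banks) 39 billion kronor: reserves +39B, deposits 0.
OMO sale (to banks) 58 billion kronor: reserves −58B, deposits 0.
FX sale 11 billion kronor: reserves −11B, deposits 0.
Asset purchase (from non-banks) 50 billion kronor: reserves +50B, deposits +50B.
Totals: Δreserves = +20B, Δdeposits = +50B.
Δrequired reserves = 20% × +50B = +10B.
Δexcess reserves = Δreserves − Δrequired = +20B − (+10B) = +10 billion.

+10 billion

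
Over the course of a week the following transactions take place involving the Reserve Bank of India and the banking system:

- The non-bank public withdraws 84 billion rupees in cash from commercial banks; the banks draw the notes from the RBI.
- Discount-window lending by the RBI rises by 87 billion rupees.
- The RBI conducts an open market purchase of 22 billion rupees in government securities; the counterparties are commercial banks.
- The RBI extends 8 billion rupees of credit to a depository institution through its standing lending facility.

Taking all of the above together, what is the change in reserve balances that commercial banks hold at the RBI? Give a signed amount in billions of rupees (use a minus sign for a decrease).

+33 billion

RBI balance sheet:
  Assets:      Securities +22B, Loans to banks +95B
  Liabilities: Bank reserves +33B, Currency in circulation +84B
So the change in reserve balances that commercial banks hold at the RBI is +33 billion.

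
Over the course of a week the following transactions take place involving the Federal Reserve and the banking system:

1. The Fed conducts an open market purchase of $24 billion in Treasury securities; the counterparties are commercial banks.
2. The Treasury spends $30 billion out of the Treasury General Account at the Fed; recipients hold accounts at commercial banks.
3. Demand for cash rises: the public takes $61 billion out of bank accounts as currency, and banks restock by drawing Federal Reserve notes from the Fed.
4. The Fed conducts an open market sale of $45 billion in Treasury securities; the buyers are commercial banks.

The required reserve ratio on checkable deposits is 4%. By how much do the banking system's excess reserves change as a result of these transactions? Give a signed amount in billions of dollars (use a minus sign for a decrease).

-$50.76 billion

OMO purchase (from banks) $24 billion: reserves +$24B, deposits 0.
Government spending $30 billion: reserves +$30B, deposits +$30B.
Currency withdrawal $61 billion: reserves −$61B, deposits −$61B.
OMO sale (to banks) $45 billion: reserves −$45B, deposits 0.
Totals: Δreserves = −$52B, Δdeposits = −$31B.
Δrequired reserves = 4% × −$31B = −$1.24B.
Δexcess reserves = Δreserves − Δrequired = −$52B − (−$1.24B) = -$50.76 billion.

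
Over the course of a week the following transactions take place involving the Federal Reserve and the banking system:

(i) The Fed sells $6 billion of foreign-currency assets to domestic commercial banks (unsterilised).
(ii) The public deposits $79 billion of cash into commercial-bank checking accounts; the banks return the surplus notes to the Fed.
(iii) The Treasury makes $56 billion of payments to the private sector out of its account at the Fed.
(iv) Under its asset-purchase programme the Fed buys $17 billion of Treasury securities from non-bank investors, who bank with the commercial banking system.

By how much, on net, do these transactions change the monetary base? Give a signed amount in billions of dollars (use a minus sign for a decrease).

+$67 billion

FX sale $6 billion: Fed balance sheet contracts → −$6B.
Currency deposit $79 billion: just a shift between currency and reserves — both are base money → 0.
Government spending $56 billion: a non-base liability converts back to reserves → +$56B.
Asset purchase (from non-banks) $17 billion: Fed balance sheet expands → +$17B.
Net: −6 + 0 + 56 + 17 = +$67 billion.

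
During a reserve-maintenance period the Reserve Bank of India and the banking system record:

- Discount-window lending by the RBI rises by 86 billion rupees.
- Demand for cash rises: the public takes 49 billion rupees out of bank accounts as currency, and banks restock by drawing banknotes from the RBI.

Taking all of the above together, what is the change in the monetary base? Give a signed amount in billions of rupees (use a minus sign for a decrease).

+86 billion

RBI balance sheet:
  Assets:      Loans to banks +86B
  Liabilities: Bank reserves +37B, Currency in circulation +49B
Monetary base = currency + reserves: +49B + (+37B) = +86 billion.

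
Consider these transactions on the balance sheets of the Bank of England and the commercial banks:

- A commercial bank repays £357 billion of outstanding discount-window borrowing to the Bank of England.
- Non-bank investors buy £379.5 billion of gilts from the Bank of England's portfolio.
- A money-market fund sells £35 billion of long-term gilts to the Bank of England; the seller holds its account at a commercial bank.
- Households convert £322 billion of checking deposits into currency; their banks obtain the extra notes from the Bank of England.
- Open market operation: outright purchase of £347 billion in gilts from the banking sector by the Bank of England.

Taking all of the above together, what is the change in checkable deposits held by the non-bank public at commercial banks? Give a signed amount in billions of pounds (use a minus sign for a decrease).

-£666.5 billion

Bank of England balance sheet:
  Assets:      Securities +£2.5B, Loans to banks −£357B
  Liabilities: Bank reserves −£676.5B, Currency in circulation +£322B
Commercial banking system:
  Assets:      Reserves at CB −£676.5B, Securities −£347B
  Liabilities: Checkable deposits −£666.5B, Borrowings from CB −£357B
So the change in checkable deposits held by the non-bank public at commercial banks is -£666.5 billion.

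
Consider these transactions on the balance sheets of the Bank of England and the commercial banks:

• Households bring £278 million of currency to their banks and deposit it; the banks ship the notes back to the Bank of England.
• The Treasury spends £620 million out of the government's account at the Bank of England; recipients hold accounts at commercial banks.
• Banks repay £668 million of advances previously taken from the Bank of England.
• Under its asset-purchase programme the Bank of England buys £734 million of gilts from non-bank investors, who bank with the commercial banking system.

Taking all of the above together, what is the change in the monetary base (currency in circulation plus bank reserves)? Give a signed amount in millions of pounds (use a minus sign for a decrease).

Bank of England balance sheet:
  Assets:      Securities +£734M, Loans to banks −£668M
  Liabilities: Bank reserves +£964M, Currency in circulation −£278M, Government deposits −£620M
Monetary base = currency + reserves: −£278M + (+£964M) = +£686 million.

+£686 million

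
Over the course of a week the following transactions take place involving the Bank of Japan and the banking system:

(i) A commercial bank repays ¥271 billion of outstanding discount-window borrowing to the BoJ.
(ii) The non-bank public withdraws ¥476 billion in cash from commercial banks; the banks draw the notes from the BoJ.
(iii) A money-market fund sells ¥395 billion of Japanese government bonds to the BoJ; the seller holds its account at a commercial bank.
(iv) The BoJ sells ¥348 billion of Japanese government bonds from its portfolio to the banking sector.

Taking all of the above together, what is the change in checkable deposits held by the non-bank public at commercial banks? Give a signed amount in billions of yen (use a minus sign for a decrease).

-¥81 billion

BoJ balance sheet:
  Assets:      Securities +¥47B, Loans to banks −¥271B
  Liabilities: Bank reserves −¥700B, Currency in circulation +¥476B
Commercial banking system:
  Assets:      Reserves at CB −¥700B, Securities +¥348B
  Liabilities: Checkable deposits −¥81B, Borrowings from CB −¥271B
So the change in checkable deposits held by the non-bank public at commercial banks is -¥81 billion.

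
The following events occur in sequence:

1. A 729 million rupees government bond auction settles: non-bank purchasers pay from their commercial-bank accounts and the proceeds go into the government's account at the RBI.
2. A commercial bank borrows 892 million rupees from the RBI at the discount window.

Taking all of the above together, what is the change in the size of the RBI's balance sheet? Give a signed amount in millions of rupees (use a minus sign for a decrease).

+892 million

Government account inflow 729 million rupees: only the composition of liabilities changes → 0.
Discount-window loan 892 million rupees: an RBI asset is acquired → +892M.
Net: 0 + 892 = +892 million.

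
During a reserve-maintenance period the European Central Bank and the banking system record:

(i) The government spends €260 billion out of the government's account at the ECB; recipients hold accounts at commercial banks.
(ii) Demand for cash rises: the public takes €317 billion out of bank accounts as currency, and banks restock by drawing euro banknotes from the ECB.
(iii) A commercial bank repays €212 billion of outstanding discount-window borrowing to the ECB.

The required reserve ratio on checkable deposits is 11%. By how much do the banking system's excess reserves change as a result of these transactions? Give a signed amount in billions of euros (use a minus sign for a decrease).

-€262.73 billion

Government spending €260 billion: reserves +€260B, deposits +€260B.
Currency withdrawal €317 billion: reserves −€317B, deposits −€317B.
Discount-window repayment €212 billion: reserves −€212B, deposits 0.
Totals: Δreserves = −€269B, Δdeposits = −€57B.
Δrequired reserves = 11% × −€57B = −€6.27B.
Δexcess reserves = Δreserves − Δrequired = −€269B − (−€6.27B) = -€262.73 billion.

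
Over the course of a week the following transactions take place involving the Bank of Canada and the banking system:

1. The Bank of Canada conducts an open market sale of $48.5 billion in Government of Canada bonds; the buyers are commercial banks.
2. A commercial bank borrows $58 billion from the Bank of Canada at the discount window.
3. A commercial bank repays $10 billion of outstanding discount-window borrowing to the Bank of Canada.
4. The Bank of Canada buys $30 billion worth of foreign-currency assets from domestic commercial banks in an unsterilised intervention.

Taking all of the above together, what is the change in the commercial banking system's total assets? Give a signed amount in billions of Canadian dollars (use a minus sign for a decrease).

OMO sale (to banks) $48.5 billion: just an asset swap on bank balance sheets → 0.
Discount-window loan $58 billion: bank balance sheets expand → +$58B.
Discount-window repayment $10 billion: bank balance sheets shrink → −$10B.
FX purchase $30 billion: just an asset swap on bank balance sheets → 0.
Net: 0 + 58 − 10 + 0 = +$48 billion.

+$48 billion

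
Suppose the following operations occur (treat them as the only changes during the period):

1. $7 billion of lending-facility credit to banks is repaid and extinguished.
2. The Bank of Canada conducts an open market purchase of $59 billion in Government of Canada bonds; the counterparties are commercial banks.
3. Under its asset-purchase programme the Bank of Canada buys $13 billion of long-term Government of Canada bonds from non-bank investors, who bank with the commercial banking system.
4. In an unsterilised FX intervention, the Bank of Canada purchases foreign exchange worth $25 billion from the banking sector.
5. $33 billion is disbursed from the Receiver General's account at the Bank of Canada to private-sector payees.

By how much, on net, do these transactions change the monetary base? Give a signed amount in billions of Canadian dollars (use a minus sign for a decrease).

+$123 billion

Discount-window repayment $7 billion: Bank of Canada balance sheet contracts → −$7B.
OMO purchase (from banks) $59 billion: Bank of Canada balance sheet expands → +$59B.
Asset purchase (from non-banks) $13 billion: Bank of Canada balance sheet expands → +$13B.
FX purchase $25 billion: Bank of Canada balance sheet expands → +$25B.
Government spending $33 billion: a non-base liability converts back to reserves → +$33B.
Net: −7 + 59 + 13 + 25 + 33 = +$123 billion.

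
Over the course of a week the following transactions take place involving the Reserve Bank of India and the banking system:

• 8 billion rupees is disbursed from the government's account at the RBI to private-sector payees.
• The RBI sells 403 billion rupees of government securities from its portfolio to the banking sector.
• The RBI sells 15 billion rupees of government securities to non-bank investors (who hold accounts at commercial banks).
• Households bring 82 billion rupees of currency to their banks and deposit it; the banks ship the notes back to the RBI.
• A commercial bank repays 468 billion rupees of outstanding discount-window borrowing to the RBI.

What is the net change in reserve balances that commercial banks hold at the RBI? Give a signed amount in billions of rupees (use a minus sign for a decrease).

-796 billion

Government spending 8 billion rupees: government payments flow into bank reserve accounts → +8B.
OMO sale (to banks) 403 billion rupees: the buying banks pay out of their reserve balances → −403B.
Asset sale (to non-banks) 15 billion rupees: the non-bank buyers' banks settle from reserves → −15B.
Currency deposit 82 billion rupees: returned notes are swapped for reserve credit → +82B.
Discount-window repayment 468 billion rupees: repayment is debited from reserves → −468B.
Net: 8 − 403 − 15 + 82 − 468 = -796 billion.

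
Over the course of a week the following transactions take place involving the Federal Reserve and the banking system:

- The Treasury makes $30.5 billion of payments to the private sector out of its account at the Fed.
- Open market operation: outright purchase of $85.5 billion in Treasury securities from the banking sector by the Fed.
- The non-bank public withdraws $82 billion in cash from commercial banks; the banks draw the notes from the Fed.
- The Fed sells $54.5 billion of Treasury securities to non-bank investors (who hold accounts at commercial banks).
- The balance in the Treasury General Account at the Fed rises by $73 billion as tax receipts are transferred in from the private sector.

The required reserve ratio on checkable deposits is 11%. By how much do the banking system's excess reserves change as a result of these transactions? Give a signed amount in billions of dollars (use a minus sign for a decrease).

-$73.81 billion

Government spending $30.5 billion: reserves +$30.5B, deposits +$30.5B.
OMO purchase (from banks) $85.5 billion: reserves +$85.5B, deposits 0.
Currency withdrawal $82 billion: reserves −$82B, deposits −$82B.
Asset sale (to non-banks) $54.5 billion: reserves −$54.5B, deposits −$54.5B.
Government account inflow $73 billion: reserves −$73B, deposits −$73B.
Totals: Δreserves = −$93.5B, Δdeposits = −$179B.
Δrequired reserves = 11% × −$179B = −$19.69B.
Δexcess reserves = Δreserves − Δrequired = −$93.5B − (−$19.69B) = -$73.81 billion.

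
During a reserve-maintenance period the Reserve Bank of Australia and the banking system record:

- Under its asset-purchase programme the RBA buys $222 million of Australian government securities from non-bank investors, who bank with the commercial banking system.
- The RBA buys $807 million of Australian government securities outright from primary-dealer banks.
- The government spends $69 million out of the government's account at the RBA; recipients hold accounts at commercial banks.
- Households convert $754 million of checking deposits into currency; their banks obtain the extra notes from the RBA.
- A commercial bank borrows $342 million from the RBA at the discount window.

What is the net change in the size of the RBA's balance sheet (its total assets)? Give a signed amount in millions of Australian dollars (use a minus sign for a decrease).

+$1371 million

RBA balance sheet:
  Assets:      Securities +$1029M, Loans to banks +$342M
  Liabilities: Bank reserves +$686M, Currency in circulation +$754M, Government deposits −$69M
Change in total RBA assets = +$1371 million.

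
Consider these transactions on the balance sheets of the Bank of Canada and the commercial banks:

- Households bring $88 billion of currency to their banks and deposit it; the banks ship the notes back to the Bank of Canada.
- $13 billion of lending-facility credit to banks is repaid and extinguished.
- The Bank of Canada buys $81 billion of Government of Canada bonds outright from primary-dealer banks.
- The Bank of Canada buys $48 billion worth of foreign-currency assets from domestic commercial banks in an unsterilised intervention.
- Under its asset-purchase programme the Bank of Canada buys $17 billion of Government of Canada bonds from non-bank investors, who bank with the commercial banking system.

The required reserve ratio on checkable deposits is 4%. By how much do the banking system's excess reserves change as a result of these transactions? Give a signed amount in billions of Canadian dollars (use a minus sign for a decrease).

Currency deposit $88 billion: reserves +$88B, deposits +$88B.
Discount-window repayment $13 billion: reserves −$13B, deposits 0.
OMO purchase (from banks) $81 billion: reserves +$81B, deposits 0.
FX purchase $48 billion: reserves +$48B, deposits 0.
Asset purchase (from non-banks) $17 billion: reserves +$17B, deposits +$17B.
Totals: Δreserves = +$221B, Δdeposits = +$105B.
Δrequired reserves = 4% × +$105B = +$4.2B.
Δexcess reserves = Δreserves − Δrequired = +$221B − (+$4.2B) = +$216.8 billion.

+$216.8 billion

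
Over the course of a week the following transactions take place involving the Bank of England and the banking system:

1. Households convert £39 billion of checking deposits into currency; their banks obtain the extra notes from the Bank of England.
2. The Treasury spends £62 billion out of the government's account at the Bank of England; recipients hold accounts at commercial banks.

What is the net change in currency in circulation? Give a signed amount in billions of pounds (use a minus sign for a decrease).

+£39 billion

Currency withdrawal £39 billion: notes leave the central bank → +£39B.
Government spending £62 billion: no currency enters or leaves circulation → 0.
Net: 39 + 0 = +£39 billion.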